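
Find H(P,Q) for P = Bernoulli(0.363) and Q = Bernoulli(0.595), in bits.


H(P,Q) = -p*log2(q) - (1-p)*log2(1-q). -0.363*log2(0.595) = 0.271901; -0.637*log2(0.405) = 0.830652. H(P,Q) = 0.271901 + 0.830652 = 1.1026

1.1026 bits


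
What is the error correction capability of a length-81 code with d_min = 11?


Correction capability = floor((d-1)/2) = floor((11-1)/2) = 5

5 errors


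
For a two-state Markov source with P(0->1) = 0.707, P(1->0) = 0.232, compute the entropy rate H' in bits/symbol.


Stationary distribution: pi_0 = p10/(p01+p10) = 0.2471, pi_1 = 0.7529. Entropy rate H' = pi_0*H(p01) + pi_1*H(p10) = 0.2471*0.8726 + 0.7529*0.7815 = 0.804

0.804 bits/symbol


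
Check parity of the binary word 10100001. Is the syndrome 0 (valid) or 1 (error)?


Syndrome = XOR of all bits = 1 XOR 0 XOR 1 XOR 0 XOR 0 XOR 0 XOR 0 XOR 1 = 1

1


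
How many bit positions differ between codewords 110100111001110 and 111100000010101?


Count differing positions: . . ^ . . . ^ ^ ^ . ^ ^ . ^ ^ = 8 differences

8


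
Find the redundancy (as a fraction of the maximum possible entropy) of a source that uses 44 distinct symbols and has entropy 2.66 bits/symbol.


H_max = log2(K) = log2(44) = 5.4594 bits/symbol. Redundancy = 1 - H/H_max = 1 - 2.66/5.4594 = 1 - 0.4872 = 0.5128

0.5128


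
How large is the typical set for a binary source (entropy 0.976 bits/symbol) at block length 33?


log2|A_typical| = nH = 33 * 0.976 = 32.208, so |A_typical| ~ 2^32.208 = 4.961e+09

4.961e+09


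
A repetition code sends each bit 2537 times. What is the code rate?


Rate = k/n = 1/2537

1/2537


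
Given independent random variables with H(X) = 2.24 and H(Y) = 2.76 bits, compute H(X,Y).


For independent variables, H(X,Y) = H(X) + H(Y) = 2.24 + 2.76 = 5.0

5.0 bits


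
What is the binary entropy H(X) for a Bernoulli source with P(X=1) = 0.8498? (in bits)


H = -p*log2(p) - (1-p)*log2(1-p). -0.8498*log2(0.8498) = 0.199537; -0.1502*log2(0.1502) = 0.410804. H = 0.199537 + 0.410804 = 0.6103

0.6103 bits


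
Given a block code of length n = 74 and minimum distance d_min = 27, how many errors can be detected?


Detection capability = d_min - 1 = 27 - 1 = 26

26 errors


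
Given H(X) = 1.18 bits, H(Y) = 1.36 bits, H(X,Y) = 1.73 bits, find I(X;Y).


I(X;Y) = H(X) + H(Y) - H(X,Y) = 1.18 + 1.36 - 1.73 = 0.81

0.81 bits


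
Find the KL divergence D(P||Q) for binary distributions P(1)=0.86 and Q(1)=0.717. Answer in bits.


KL = p*log2(p/q) + (1-p)*log2((1-p)/(1-q)) = 0.86*log2(0.86/0.717) + 0.14*log2(0.14/0.283) = 0.0835

0.0835 bits


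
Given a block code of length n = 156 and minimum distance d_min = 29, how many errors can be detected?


Detection capability = d_min - 1 = 29 - 1 = 28

28 errors


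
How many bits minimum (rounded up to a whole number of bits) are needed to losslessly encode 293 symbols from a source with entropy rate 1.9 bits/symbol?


Minimum bits >= n * H = 293 * 1.9 = 556.7, rounded up to a whole number of bits = 557

557 bits


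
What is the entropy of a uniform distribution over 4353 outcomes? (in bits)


H = log2(n) = log2(4353) = 12.0878

12.0878 bits


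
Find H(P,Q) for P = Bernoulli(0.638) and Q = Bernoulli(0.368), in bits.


H(P,Q) = -p*log2(q) - (1-p)*log2(1-q). -0.638*log2(0.368) = 0.920138; -0.362*log2(0.632) = 0.239645. H(P,Q) = 0.920138 + 0.239645 = 1.1598

1.1598 bits


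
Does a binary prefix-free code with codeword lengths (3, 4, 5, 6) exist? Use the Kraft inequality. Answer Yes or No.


Kraft sum = sum(2^(-l_i)) = 0.2344, need <= 1. Result: satisfied (a binary prefix-free code with these lengths exists)

Yes


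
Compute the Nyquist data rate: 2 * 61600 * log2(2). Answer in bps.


Rate = 2 * B * log2(M) = 2 * 61600 * 1.0 = 123200.0

123200.0 bps


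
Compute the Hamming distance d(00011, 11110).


Count differing positions: ^ ^ ^ . ^ = 4 differences

4


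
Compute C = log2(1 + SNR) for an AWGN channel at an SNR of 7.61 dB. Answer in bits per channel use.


SNR_linear = 10^(7.61/10) = 5.7677; C = log2(1 + SNR_linear) = log2(1 + 5.7677) = 2.7587

2.7587 bits/channel use


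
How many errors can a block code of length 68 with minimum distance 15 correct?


Correction capability = floor((d-1)/2) = floor((15-1)/2) = 7

7 errors


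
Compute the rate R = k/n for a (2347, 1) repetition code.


Rate = k/n = 1/2347

1/2347


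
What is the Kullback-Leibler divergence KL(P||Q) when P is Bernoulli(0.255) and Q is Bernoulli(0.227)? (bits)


KL = p*log2(p/q) + (1-p)*log2((1-p)/(1-q)) = 0.255*log2(0.255/0.227) + 0.745*log2(0.745/0.773) = 0.0031

0.0031 bits


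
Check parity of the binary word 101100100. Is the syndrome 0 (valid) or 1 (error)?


Syndrome = XOR of all bits = 1 XOR 0 XOR 1 XOR 1 XOR 0 XOR 0 XOR 1 XOR 0 XOR 0 = 0

0


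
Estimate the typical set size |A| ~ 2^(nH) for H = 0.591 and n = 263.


log2|A_typical| = nH = 263 * 0.591 = 155.433, so |A_typical| ~ 2^155.433 = 6.166e+46

6.166e+46


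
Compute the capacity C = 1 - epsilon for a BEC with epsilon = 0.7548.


C = 1 - epsilon = 1 - 0.7548 = 0.2452

0.2452 bits


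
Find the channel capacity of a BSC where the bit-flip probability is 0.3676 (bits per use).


H(p) = -p*log2(p) - (1-p)*log2(1-p) = -0.3676*log2(0.3676) - 0.6324*log2(0.6324) = 0.530738 + 0.418074 = 0.9488. C = 1 - H(p) = 1 - 0.9488 = 0.0512

0.0512 bits


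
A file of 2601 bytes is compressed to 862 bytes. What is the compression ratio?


Ratio = original / compressed = 2601 / 862 = 3.0174

3.0174


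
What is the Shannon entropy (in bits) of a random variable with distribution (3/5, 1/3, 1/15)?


H = -sum(p_i * log2(p_i)). Terms: -(3/5)*log2(3/5) = 0.442179; -(1/3)*log2(1/3) = 0.528321; -(1/15)*log2(1/15) = 0.260459. H = 0.442179 + 0.528321 + 0.260459 = 1.231

1.231 bits


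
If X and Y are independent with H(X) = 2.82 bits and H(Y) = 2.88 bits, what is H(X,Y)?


For independent variables, H(X,Y) = H(X) + H(Y) = 2.82 + 2.88 = 5.7

5.7 bits


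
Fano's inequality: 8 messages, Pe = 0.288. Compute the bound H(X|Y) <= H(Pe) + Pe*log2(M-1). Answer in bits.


H(Pe) = -Pe*log2(Pe) - (1-Pe)*log2(1-Pe) = -0.288*log2(0.288) - 0.712*log2(0.712) = 0.517207 + 0.348916 = 0.8661. Pe*log2(M-1) = 0.288*log2(7) = 0.808518. Bound = H(Pe) + Pe*log2(M-1) = 0.517207 + 0.348916 + 0.808518 = 1.6746

1.6746 bits


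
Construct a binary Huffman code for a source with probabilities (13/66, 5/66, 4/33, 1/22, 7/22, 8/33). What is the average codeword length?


Huffman construction (repeatedly merge the two least-probable nodes; each merge adds 1 bit to every symbol beneath it): 1/22 + 5/66 = 4/33; 4/33 + 4/33 = 8/33; 13/66 + 8/33 = 29/66; 8/33 + 7/22 = 37/66; 29/66 + 37/66 = 1. Resulting codeword lengths (in the order the probabilities were given): (2, 4, 3, 4, 2, 2). L_avg = sum(p_i * l_i) = 13/66*2 + 5/66*4 + 4/33*3 + 1/22*4 + 7/22*2 + 8/33*2 = 26/11 = 2.3636

2.3636 bits


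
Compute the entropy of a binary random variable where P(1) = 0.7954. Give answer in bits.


H = -p*log2(p) - (1-p)*log2(1-p). -0.7954*log2(0.7954) = 0.262679; -0.2046*log2(0.2046) = 0.468354. H = 0.262679 + 0.468354 = 0.731

0.731 bits


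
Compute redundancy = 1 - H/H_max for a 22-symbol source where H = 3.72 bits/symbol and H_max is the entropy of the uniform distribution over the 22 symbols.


H_max = log2(K) = log2(22) = 4.4594 bits/symbol. Redundancy = 1 - H/H_max = 1 - 3.72/4.4594 = 1 - 0.8342 = 0.1658

0.1658


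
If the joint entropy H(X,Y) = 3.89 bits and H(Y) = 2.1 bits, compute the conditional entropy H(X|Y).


H(X|Y) = H(X,Y) - H(Y) = 3.89 - 2.1 = 1.79

1.79 bits


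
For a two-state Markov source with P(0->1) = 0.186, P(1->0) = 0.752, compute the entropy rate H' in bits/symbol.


Stationary distribution: pi_0 = p10/(p01+p10) = 0.8017, pi_1 = 0.1983. Entropy rate H' = pi_0*H(p01) + pi_1*H(p10) = 0.8017*0.693 + 0.1983*0.8081 = 0.7158

0.7158 bits/symbol


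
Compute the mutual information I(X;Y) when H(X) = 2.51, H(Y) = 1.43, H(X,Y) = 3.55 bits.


I(X;Y) = H(X) + H(Y) - H(X,Y) = 2.51 + 1.43 - 3.55 = 0.39

0.39 bits


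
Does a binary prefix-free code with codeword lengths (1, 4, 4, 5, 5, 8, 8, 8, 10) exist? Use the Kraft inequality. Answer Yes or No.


Kraft sum = sum(2^(-l_i)) = 0.7002, need <= 1. Result: satisfied (a binary prefix-free code with these lengths exists)

Yes


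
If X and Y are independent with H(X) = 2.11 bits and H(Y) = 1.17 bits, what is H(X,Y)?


For independent variables, H(X,Y) = H(X) + H(Y) = 2.11 + 1.17 = 3.28

3.28 bits


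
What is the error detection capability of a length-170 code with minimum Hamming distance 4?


Detection capability = d_min - 1 = 4 - 1 = 3

3 errors


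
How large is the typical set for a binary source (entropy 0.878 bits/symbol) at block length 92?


log2|A_typical| = nH = 92 * 0.878 = 80.776, so |A_typical| ~ 2^80.776 = 2.070e+24

2.070e+24


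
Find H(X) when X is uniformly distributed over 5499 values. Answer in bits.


H = log2(n) = log2(5499) = 12.425

12.425 bits


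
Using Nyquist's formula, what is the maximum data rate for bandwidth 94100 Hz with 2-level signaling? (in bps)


Rate = 2 * B * log2(M) = 2 * 94100 * 1.0 = 188200.0

188200.0 bps


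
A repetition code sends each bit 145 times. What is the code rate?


Rate = k/n = 1/145

1/145


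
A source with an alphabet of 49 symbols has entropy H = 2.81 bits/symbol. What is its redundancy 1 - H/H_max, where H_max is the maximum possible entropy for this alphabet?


H_max = log2(K) = log2(49) = 5.6147 bits/symbol. Redundancy = 1 - H/H_max = 1 - 2.81/5.6147 = 1 - 0.5005 = 0.4995

0.4995


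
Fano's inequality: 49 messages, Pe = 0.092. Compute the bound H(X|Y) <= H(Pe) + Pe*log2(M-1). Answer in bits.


H(Pe) = -Pe*log2(Pe) - (1-Pe)*log2(1-Pe) = -0.092*log2(0.092) - 0.908*log2(0.908) = 0.316684 + 0.126426 = 0.4431. Pe*log2(M-1) = 0.092*log2(48) = 0.513817. Bound = H(Pe) + Pe*log2(M-1) = 0.316684 + 0.126426 + 0.513817 = 0.9569

0.9569 bits


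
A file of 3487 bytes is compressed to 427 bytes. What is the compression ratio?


Ratio = original / compressed = 3487 / 427 = 8.1663

8.1663


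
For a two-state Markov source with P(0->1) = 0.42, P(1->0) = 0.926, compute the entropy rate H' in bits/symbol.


Stationary distribution: pi_0 = p10/(p01+p10) = 0.688, pi_1 = 0.312. Entropy rate H' = pi_0*H(p01) + pi_1*H(p10) = 0.688*0.9815 + 0.312*0.3807 = 0.794

0.794 bits/symbol


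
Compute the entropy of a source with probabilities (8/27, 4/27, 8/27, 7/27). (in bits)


H = -sum(p_i * log2(p_i)). Terms: -(8/27)*log2(8/27) = 0.519967; -(4/27)*log2(4/27) = 0.408131; -(8/27)*log2(8/27) = 0.519967; -(7/27)*log2(7/27) = 0.504916. H = 0.519967 + 0.408131 + 0.519967 + 0.504916 = 1.953

1.953 bits


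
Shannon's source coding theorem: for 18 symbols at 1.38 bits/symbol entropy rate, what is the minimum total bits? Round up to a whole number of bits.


Minimum bits >= n * H = 18 * 1.38 = 24.84, rounded up to a whole number of bits = 25

25 bits


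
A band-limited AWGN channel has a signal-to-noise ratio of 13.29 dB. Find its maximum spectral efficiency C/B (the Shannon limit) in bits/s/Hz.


SNR_linear = 10^(13.29/10) = 21.3304; C/B = log2(1 + SNR_linear) = log2(1 + 21.3304) = 4.4809

4.4809 bits/s/Hz


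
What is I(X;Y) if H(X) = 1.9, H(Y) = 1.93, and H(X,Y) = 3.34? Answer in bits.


I(X;Y) = H(X) + H(Y) - H(X,Y) = 1.9 + 1.93 - 3.34 = 0.49

0.49 bits


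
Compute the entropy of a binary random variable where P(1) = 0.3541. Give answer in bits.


H = -p*log2(p) - (1-p)*log2(1-p). -0.3541*log2(0.3541) = 0.530361; -0.6459*log2(0.6459) = 0.407316. H = 0.530361 + 0.407316 = 0.9377

0.9377 bits


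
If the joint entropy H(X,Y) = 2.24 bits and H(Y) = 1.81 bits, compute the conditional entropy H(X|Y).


H(X|Y) = H(X,Y) - H(Y) = 2.24 - 1.81 = 0.43

0.43 bits


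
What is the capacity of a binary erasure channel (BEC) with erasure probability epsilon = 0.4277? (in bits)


C = 1 - epsilon = 1 - 0.4277 = 0.5723

0.5723 bits


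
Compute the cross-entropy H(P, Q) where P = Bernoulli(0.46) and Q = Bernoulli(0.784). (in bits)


H(P,Q) = -p*log2(q) - (1-p)*log2(1-q). -0.46*log2(0.784) = 0.161494; -0.54*log2(0.216) = 1.193884. H(P,Q) = 0.161494 + 1.193884 = 1.3554

1.3554 bits


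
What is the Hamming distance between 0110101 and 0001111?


Count differing positions: . ^ ^ ^ . ^ . = 4 differences

4


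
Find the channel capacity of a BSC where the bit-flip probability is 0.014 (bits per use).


H(p) = -p*log2(p) - (1-p)*log2(1-p) = -0.014*log2(0.014) - 0.986*log2(0.986) = 0.086218 + 0.020056 = 0.1063. C = 1 - H(p) = 1 - 0.1063 = 0.8937

0.8937 bits


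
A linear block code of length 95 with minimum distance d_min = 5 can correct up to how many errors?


Correction capability = floor((d-1)/2) = floor((5-1)/2) = 2

2 errors


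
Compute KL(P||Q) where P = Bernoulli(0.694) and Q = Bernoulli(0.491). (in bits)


KL = p*log2(p/q) + (1-p)*log2((1-p)/(1-q)) = 0.694*log2(0.694/0.491) + 0.306*log2(0.306/0.509) = 0.1218

0.1218 bits


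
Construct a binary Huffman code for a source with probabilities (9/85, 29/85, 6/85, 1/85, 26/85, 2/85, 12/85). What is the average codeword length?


Huffman construction (repeatedly merge the two least-probable nodes; each merge adds 1 bit to every symbol beneath it): 1/85 + 2/85 = 3/85; 3/85 + 6/85 = 9/85; 9/85 + 9/85 = 18/85; 12/85 + 18/85 = 6/17; 26/85 + 29/85 = 11/17; 6/17 + 11/17 = 1. Resulting codeword lengths (in the order the probabilities were given): (3, 2, 4, 5, 2, 5, 2). L_avg = sum(p_i * l_i) = 9/85*3 + 29/85*2 + 6/85*4 + 1/85*5 + 26/85*2 + 2/85*5 + 12/85*2 = 40/17 = 2.3529

2.3529 bits


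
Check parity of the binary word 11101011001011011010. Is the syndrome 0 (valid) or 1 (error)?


Syndrome = XOR of all bits = 1 XOR 1 XOR 1 XOR 0 XOR 1 XOR 0 XOR 1 XOR 1 XOR 0 XOR 0 XOR 1 XOR 0 XOR 1 XOR 1 XOR 0 XOR 1 XOR 1 XOR 0 XOR 1 XOR 0 = 0

0


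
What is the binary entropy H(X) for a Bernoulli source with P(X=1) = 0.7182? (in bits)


H = -p*log2(p) - (1-p)*log2(1-p). -0.7182*log2(0.7182) = 0.342971; -0.2818*log2(0.2818) = 0.514921. H = 0.342971 + 0.514921 = 0.8579

0.8579 bits


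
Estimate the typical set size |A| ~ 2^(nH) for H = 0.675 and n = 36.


log2|A_typical| = nH = 36 * 0.675 = 24.3, so |A_typical| ~ 2^24.3 = 2.066e+07

2.066e+07


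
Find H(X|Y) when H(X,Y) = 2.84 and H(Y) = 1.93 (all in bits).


H(X|Y) = H(X,Y) - H(Y) = 2.84 - 1.93 = 0.91

0.91 bits


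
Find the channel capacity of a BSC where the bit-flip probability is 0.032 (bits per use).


H(p) = -p*log2(p) - (1-p)*log2(1-p) = -0.032*log2(0.032) - 0.968*log2(0.968) = 0.158905 + 0.045420 = 0.2043. C = 1 - H(p) = 1 - 0.2043 = 0.7957

0.7957 bits


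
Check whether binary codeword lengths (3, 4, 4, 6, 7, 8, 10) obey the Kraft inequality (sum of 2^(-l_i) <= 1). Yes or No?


Kraft sum = sum(2^(-l_i)) = 0.2783, need <= 1. Result: satisfied (a binary prefix-free code with these lengths exists)

Yes


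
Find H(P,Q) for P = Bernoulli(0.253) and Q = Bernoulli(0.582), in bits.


H(P,Q) = -p*log2(q) - (1-p)*log2(1-q). -0.253*log2(0.582) = 0.197570; -0.747*log2(0.418) = 0.940044. H(P,Q) = 0.197570 + 0.940044 = 1.1376

1.1376 bits


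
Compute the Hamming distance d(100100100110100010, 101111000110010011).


Count differing positions: . . ^ . ^ ^ ^ . . . . . ^ ^ . . . ^ = 7 differences

7


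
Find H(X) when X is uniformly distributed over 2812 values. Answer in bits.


H = log2(n) = log2(2812) = 11.4574

11.4574 bits


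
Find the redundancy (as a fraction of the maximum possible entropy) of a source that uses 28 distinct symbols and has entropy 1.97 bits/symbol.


H_max = log2(K) = log2(28) = 4.8074 bits/symbol. Redundancy = 1 - H/H_max = 1 - 1.97/4.8074 = 1 - 0.4098 = 0.5902

0.5902


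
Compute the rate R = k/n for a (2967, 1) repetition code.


Rate = k/n = 1/2967

1/2967


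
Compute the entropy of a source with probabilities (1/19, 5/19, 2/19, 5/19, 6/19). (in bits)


H = -sum(p_i * log2(p_i)). Terms: -(1/19)*log2(1/19) = 0.223575; -(5/19)*log2(5/19) = 0.506842; -(2/19)*log2(2/19) = 0.341887; -(5/19)*log2(5/19) = 0.506842; -(6/19)*log2(6/19) = 0.525147. H = 0.223575 + 0.506842 + 0.341887 + 0.506842 + 0.525147 = 2.1043

2.1043 bits


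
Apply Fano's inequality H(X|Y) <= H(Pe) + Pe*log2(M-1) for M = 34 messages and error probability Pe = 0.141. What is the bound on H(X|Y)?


H(Pe) = -Pe*log2(Pe) - (1-Pe)*log2(1-Pe) = -0.141*log2(0.141) - 0.859*log2(0.859) = 0.398499 + 0.188353 = 0.5869. Pe*log2(M-1) = 0.141*log2(33) = 0.711260. Bound = H(Pe) + Pe*log2(M-1) = 0.398499 + 0.188353 + 0.711260 = 1.2981

1.2981 bits


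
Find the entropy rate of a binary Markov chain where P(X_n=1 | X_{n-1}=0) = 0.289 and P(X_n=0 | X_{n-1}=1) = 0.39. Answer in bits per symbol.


Stationary distribution: pi_0 = p10/(p01+p10) = 0.5744, pi_1 = 0.4256. Entropy rate H' = pi_0*H(p01) + pi_1*H(p10) = 0.5744*0.8674 + 0.4256*0.9648 = 0.9089

0.9089 bits/symbol


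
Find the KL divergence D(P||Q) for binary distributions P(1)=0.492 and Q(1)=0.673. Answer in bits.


KL = p*log2(p/q) + (1-p)*log2((1-p)/(1-q)) = 0.492*log2(0.492/0.673) + 0.508*log2(0.508/0.327) = 0.1005

0.1005 bits


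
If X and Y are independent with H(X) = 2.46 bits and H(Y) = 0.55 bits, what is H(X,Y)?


For independent variables, H(X,Y) = H(X) + H(Y) = 2.46 + 0.55 = 3.01

3.01 bits


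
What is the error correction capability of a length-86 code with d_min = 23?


Correction capability = floor((d-1)/2) = floor((23-1)/2) = 11

11 errors


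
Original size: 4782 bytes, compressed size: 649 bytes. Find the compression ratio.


Ratio = original / compressed = 4782 / 649 = 7.3683

7.3683


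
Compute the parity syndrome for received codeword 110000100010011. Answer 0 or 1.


Syndrome = XOR of all bits = 1 XOR 1 XOR 0 XOR 0 XOR 0 XOR 0 XOR 1 XOR 0 XOR 0 XOR 0 XOR 1 XOR 0 XOR 0 XOR 1 XOR 1 = 0

0


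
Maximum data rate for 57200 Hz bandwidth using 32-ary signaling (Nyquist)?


Rate = 2 * B * log2(M) = 2 * 57200 * 5.0 = 572000.0

572000.0 bps


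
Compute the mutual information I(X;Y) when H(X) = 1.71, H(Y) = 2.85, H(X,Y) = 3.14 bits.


I(X;Y) = H(X) + H(Y) - H(X,Y) = 1.71 + 2.85 - 3.14 = 1.42

1.42 bits


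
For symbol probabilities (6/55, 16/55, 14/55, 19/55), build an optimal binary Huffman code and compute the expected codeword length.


Huffman construction (repeatedly merge the two least-probable nodes; each merge adds 1 bit to every symbol beneath it): 6/55 + 14/55 = 4/11; 16/55 + 19/55 = 7/11; 4/11 + 7/11 = 1. Resulting codeword lengths (in the order the probabilities were given): (2, 2, 2, 2). L_avg = sum(p_i * l_i) = 6/55*2 + 16/55*2 + 14/55*2 + 19/55*2 = 2

2.0 bits


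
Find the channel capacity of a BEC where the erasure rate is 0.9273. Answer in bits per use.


C = 1 - epsilon = 1 - 0.9273 = 0.0727

0.0727 bits


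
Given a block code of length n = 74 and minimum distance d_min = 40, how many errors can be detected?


Detection capability = d_min - 1 = 40 - 1 = 39

39 errors


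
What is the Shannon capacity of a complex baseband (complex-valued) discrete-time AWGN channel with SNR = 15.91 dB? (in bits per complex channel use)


SNR_linear = 10^(15.91/10) = 38.9942; C = log2(1 + SNR_linear) = log2(1 + 38.9942) = 5.3217

5.3217 bits/channel use


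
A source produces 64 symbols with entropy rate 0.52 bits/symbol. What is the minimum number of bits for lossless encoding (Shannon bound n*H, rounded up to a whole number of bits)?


Minimum bits >= n * H = 64 * 0.52 = 33.28, rounded up to a whole number of bits = 34

34 bits


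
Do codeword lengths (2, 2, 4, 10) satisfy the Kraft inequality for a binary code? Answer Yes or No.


Kraft sum = sum(2^(-l_i)) = 0.5635, need <= 1. Result: satisfied (a binary prefix-free code with these lengths exists)

Yes


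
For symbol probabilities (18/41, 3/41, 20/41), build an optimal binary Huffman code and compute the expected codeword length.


Huffman construction (repeatedly merge the two least-probable nodes; each merge adds 1 bit to every symbol beneath it): 3/41 + 18/41 = 21/41; 20/41 + 21/41 = 1. Resulting codeword lengths (in the order the probabilities were given): (2, 2, 1). L_avg = sum(p_i * l_i) = 18/41*2 + 3/41*2 + 20/41*1 = 62/41 = 1.5122

1.5122 bits


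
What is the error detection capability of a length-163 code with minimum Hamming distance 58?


Detection capability = d_min - 1 = 58 - 1 = 57

57 errors


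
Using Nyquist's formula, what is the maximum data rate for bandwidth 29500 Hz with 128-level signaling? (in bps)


Rate = 2 * B * log2(M) = 2 * 29500 * 7.0 = 413000.0

413000.0 bps


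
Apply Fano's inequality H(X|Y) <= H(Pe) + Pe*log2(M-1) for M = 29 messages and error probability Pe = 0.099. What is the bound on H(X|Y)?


H(Pe) = -Pe*log2(Pe) - (1-Pe)*log2(1-Pe) = -0.099*log2(0.099) - 0.901*log2(0.901) = 0.330306 + 0.135511 = 0.4658. Pe*log2(M-1) = 0.099*log2(28) = 0.475928. Bound = H(Pe) + Pe*log2(M-1) = 0.330306 + 0.135511 + 0.475928 = 0.9417

0.9417 bits


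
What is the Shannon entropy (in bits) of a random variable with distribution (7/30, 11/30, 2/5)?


H = -sum(p_i * log2(p_i)). Terms: -(7/30)*log2(7/30) = 0.489892; -(11/30)*log2(11/30) = 0.530735; -(2/5)*log2(2/5) = 0.528771. H = 0.489892 + 0.530735 + 0.528771 = 1.5494

1.5494 bits


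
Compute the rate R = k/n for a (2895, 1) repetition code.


Rate = k/n = 1/2895

1/2895


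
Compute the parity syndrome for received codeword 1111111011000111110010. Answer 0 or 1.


Syndrome = XOR of all bits = 1 XOR 1 XOR 1 XOR 1 XOR 1 XOR 1 XOR 1 XOR 0 XOR 1 XOR 1 XOR 0 XOR 0 XOR 0 XOR 1 XOR 1 XOR 1 XOR 1 XOR 1 XOR 0 XOR 0 XOR 1 XOR 0 = 1

1


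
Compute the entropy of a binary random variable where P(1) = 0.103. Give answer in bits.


H = -p*log2(p) - (1-p)*log2(1-p). -0.103*log2(0.103) = 0.337766; -0.897*log2(0.897) = 0.140668. H = 0.337766 + 0.140668 = 0.4784

0.4784 bits


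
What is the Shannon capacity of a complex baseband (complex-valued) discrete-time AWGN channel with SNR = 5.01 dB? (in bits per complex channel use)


SNR_linear = 10^(5.01/10) = 3.1696; C = log2(1 + SNR_linear) = log2(1 + 3.1696) = 2.0599

2.0599 bits/channel use


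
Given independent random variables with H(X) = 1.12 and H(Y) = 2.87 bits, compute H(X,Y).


For independent variables, H(X,Y) = H(X) + H(Y) = 1.12 + 2.87 = 3.99

3.99 bits


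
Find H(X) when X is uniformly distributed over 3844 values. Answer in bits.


H = log2(n) = log2(3844) = 11.9084

11.9084 bits


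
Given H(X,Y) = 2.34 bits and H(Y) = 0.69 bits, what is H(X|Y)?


H(X|Y) = H(X,Y) - H(Y) = 2.34 - 0.69 = 1.65

1.65 bits


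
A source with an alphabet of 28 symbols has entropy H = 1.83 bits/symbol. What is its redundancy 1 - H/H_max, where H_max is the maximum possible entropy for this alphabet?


H_max = log2(K) = log2(28) = 4.8074 bits/symbol. Redundancy = 1 - H/H_max = 1 - 1.83/4.8074 = 1 - 0.3807 = 0.6193

0.6193


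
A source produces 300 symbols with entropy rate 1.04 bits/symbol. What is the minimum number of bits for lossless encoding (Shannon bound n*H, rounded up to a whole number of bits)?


Minimum bits >= n * H = 300 * 1.04 = 312.0, rounded up to a whole number of bits = 312

312 bits


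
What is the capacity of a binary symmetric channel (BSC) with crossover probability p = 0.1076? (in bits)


H(p) = -p*log2(p) - (1-p)*log2(1-p) = -0.1076*log2(0.1076) - 0.8924*log2(0.8924) = 0.346069 + 0.146566 = 0.4926. C = 1 - H(p) = 1 - 0.4926 = 0.5074

0.5074 bits


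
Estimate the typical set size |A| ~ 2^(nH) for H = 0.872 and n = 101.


log2|A_typical| = nH = 101 * 0.872 = 88.072, so |A_typical| ~ 2^88.072 = 3.253e+26

3.253e+26


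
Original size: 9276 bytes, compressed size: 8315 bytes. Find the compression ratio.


Ratio = original / compressed = 9276 / 8315 = 1.1156

1.1156


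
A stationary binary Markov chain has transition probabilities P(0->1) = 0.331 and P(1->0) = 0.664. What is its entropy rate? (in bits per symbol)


Stationary distribution: pi_0 = p10/(p01+p10) = 0.6673, pi_1 = 0.3327. Entropy rate H' = pi_0*H(p01) + pi_1*H(p10) = 0.6673*0.9159 + 0.3327*0.9209 = 0.9176

0.9176 bits/symbol


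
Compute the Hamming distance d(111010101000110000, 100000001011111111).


Count differing positions: . ^ ^ . ^ . ^ . . . ^ ^ . . ^ ^ ^ ^ = 10 differences

10


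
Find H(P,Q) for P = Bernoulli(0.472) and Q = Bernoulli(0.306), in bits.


H(P,Q) = -p*log2(q) - (1-p)*log2(1-q). -0.472*log2(0.306) = 0.806363; -0.528*log2(0.694) = 0.278252. H(P,Q) = 0.806363 + 0.278252 = 1.0846

1.0846 bits


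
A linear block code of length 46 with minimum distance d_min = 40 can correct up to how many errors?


Correction capability = floor((d-1)/2) = floor((40-1)/2) = 19

19 errors


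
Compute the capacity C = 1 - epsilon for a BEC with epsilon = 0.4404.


C = 1 - epsilon = 1 - 0.4404 = 0.5596

0.5596 bits


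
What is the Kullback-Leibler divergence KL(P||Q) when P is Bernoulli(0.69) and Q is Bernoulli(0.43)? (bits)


KL = p*log2(p/q) + (1-p)*log2((1-p)/(1-q)) = 0.69*log2(0.69/0.43) + 0.31*log2(0.31/0.57) = 0.1984

0.1984 bits


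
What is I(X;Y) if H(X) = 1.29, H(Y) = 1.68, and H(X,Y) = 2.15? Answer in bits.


I(X;Y) = H(X) + H(Y) - H(X,Y) = 1.29 + 1.68 - 2.15 = 0.82

0.82 bits


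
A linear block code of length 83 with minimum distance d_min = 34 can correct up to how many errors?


Correction capability = floor((d-1)/2) = floor((34-1)/2) = 16

16 errors


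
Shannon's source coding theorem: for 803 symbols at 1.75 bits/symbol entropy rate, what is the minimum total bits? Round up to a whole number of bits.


Minimum bits >= n * H = 803 * 1.75 = 1405.25, rounded up to a whole number of bits = 1406

1406 bits


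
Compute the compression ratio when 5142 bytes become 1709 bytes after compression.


Ratio = original / compressed = 5142 / 1709 = 3.0088

3.0088


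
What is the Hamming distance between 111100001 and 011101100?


Count differing positions: ^ . . . . ^ ^ . ^ = 4 differences

4


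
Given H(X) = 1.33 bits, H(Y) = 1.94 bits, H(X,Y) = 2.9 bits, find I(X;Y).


I(X;Y) = H(X) + H(Y) - H(X,Y) = 1.33 + 1.94 - 2.9 = 0.37

0.37 bits


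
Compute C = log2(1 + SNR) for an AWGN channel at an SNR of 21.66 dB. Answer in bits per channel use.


SNR_linear = 10^(21.66/10) = 146.5548; C = log2(1 + SNR_linear) = log2(1 + 146.5548) = 7.2051

7.2051 bits/channel use


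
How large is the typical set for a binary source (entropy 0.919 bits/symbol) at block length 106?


log2|A_typical| = nH = 106 * 0.919 = 97.414, so |A_typical| ~ 2^97.414 = 2.111e+29

2.111e+29


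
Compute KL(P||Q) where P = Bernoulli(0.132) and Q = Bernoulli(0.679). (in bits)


KL = p*log2(p/q) + (1-p)*log2((1-p)/(1-q)) = 0.132*log2(0.132/0.679) + 0.868*log2(0.868/0.321) = 0.9338

0.9338 bits


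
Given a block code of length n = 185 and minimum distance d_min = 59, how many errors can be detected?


Detection capability = d_min - 1 = 59 - 1 = 58

58 errors


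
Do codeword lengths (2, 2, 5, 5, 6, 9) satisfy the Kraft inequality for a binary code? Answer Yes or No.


Kraft sum = sum(2^(-l_i)) = 0.5801, need <= 1. Result: satisfied (a binary prefix-free code with these lengths exists)

Yes


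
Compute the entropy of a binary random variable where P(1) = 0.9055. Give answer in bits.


H = -p*log2(p) - (1-p)*log2(1-p). -0.9055*log2(0.9055) = 0.129680; -0.0945*log2(0.0945) = 0.321635. H = 0.129680 + 0.321635 = 0.4513

0.4513 bits


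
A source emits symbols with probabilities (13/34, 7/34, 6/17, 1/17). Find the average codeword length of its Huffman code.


Huffman construction (repeatedly merge the two least-probable nodes; each merge adds 1 bit to every symbol beneath it): 1/17 + 7/34 = 9/34; 9/34 + 6/17 = 21/34; 13/34 + 21/34 = 1. Resulting codeword lengths (in the order the probabilities were given): (1, 3, 2, 3). L_avg = sum(p_i * l_i) = 13/34*1 + 7/34*3 + 6/17*2 + 1/17*3 = 32/17 = 1.8824

1.8824 bits


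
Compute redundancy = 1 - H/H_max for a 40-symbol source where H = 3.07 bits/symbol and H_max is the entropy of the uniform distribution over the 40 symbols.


H_max = log2(K) = log2(40) = 5.3219 bits/symbol. Redundancy = 1 - H/H_max = 1 - 3.07/5.3219 = 1 - 0.5769 = 0.4231

0.4231


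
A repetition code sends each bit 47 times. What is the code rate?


Rate = k/n = 1/47

1/47


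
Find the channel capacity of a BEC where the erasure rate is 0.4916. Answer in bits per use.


C = 1 - epsilon = 1 - 0.4916 = 0.5084

0.5084 bits


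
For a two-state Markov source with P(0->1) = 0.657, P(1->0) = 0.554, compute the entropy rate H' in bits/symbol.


Stationary distribution: pi_0 = p10/(p01+p10) = 0.4575, pi_1 = 0.5425. Entropy rate H' = pi_0*H(p01) + pi_1*H(p10) = 0.4575*0.9277 + 0.5425*0.9916 = 0.9623

0.9623 bits/symbol


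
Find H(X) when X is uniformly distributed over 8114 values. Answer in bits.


H = log2(n) = log2(8114) = 12.9862

12.9862 bits


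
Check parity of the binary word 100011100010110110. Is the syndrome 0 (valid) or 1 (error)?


Syndrome = XOR of all bits = 1 XOR 0 XOR 0 XOR 0 XOR 1 XOR 1 XOR 1 XOR 0 XOR 0 XOR 0 XOR 1 XOR 0 XOR 1 XOR 1 XOR 0 XOR 1 XOR 1 XOR 0 = 1

1


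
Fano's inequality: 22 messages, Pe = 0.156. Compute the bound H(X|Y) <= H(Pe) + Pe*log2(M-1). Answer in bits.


H(Pe) = -Pe*log2(Pe) - (1-Pe)*log2(1-Pe) = -0.156*log2(0.156) - 0.844*log2(0.844) = 0.418140 + 0.206514 = 0.6247. Pe*log2(M-1) = 0.156*log2(21) = 0.685202. Bound = H(Pe) + Pe*log2(M-1) = 0.418140 + 0.206514 + 0.685202 = 1.3099

1.3099 bits


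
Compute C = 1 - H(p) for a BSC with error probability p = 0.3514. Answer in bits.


H(p) = -p*log2(p) - (1-p)*log2(1-p) = -0.3514*log2(0.3514) - 0.6486*log2(0.6486) = 0.530197 + 0.405115 = 0.9353. C = 1 - H(p) = 1 - 0.9353 = 0.0647

0.0647 bits


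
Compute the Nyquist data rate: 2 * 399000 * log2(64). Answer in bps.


Rate = 2 * B * log2(M) = 2 * 399000 * 6.0 = 4788000.0

4788000.0 bps


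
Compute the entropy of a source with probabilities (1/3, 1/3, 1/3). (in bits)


H = -sum(p_i * log2(p_i)). Terms: -(1/3)*log2(1/3) = 0.528321; -(1/3)*log2(1/3) = 0.528321; -(1/3)*log2(1/3) = 0.528321. H = 0.528321 + 0.528321 + 0.528321 = 1.585

1.585 bits


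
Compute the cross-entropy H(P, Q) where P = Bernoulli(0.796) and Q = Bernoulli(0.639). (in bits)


H(P,Q) = -p*log2(q) - (1-p)*log2(1-q). -0.796*log2(0.639) = 0.514305; -0.204*log2(0.361) = 0.299866. H(P,Q) = 0.514305 + 0.299866 = 0.8142

0.8142 bits


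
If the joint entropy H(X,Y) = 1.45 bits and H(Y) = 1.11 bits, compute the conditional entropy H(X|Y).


H(X|Y) = H(X,Y) - H(Y) = 1.45 - 1.11 = 0.34

0.34 bits


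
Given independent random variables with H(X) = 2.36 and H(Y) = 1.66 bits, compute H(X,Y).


For independent variables, H(X,Y) = H(X) + H(Y) = 2.36 + 1.66 = 4.02

4.02 bits


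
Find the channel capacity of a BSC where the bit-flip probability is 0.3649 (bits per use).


H(p) = -p*log2(p) - (1-p)*log2(1-p) = -0.3649*log2(0.3649) - 0.6351*log2(0.6351) = 0.530720 + 0.415955 = 0.9467. C = 1 - H(p) = 1 - 0.9467 = 0.0533

0.0533 bits


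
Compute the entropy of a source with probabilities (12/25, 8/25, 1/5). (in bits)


H = -sum(p_i * log2(p_i)). Terms: -(12/25)*log2(12/25) = 0.508269; -(8/25)*log2(8/25) = 0.526034; -(1/5)*log2(1/5) = 0.464386. H = 0.508269 + 0.526034 + 0.464386 = 1.4987

1.4987 bits


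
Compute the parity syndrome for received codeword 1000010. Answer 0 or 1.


Syndrome = XOR of all bits = 1 XOR 0 XOR 0 XOR 0 XOR 0 XOR 1 XOR 0 = 0

0


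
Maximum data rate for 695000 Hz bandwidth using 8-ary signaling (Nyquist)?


Rate = 2 * B * log2(M) = 2 * 695000 * 3.0 = 4170000.0

4170000.0 bps


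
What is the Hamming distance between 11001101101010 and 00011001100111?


Count differing positions: ^ ^ . ^ . ^ . . . . ^ ^ . ^ = 7 differences

7


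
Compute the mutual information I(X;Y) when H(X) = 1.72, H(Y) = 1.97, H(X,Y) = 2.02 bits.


I(X;Y) = H(X) + H(Y) - H(X,Y) = 1.72 + 1.97 - 2.02 = 1.67

1.67 bits


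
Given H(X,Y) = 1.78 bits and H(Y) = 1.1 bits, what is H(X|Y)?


H(X|Y) = H(X,Y) - H(Y) = 1.78 - 1.1 = 0.68

0.68 bits


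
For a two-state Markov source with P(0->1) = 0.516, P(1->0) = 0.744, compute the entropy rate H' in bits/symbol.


Stationary distribution: pi_0 = p10/(p01+p10) = 0.5905, pi_1 = 0.4095. Entropy rate H' = pi_0*H(p01) + pi_1*H(p10) = 0.5905*0.9993 + 0.4095*0.8207 = 0.9261

0.9261 bits/symbol


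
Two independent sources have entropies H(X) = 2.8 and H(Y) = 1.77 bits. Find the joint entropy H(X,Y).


For independent variables, H(X,Y) = H(X) + H(Y) = 2.8 + 1.77 = 4.57

4.57 bits


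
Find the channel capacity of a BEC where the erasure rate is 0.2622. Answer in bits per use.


C = 1 - epsilon = 1 - 0.2622 = 0.7378

0.7378 bits


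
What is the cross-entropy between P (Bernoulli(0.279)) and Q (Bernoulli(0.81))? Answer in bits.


H(P,Q) = -p*log2(q) - (1-p)*log2(1-q). -0.279*log2(0.81) = 0.084818; -0.721*log2(0.19) = 1.727465. H(P,Q) = 0.084818 + 1.727465 = 1.8123

1.8123 bits


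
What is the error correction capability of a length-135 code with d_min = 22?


Correction capability = floor((d-1)/2) = floor((22-1)/2) = 10

10 errors


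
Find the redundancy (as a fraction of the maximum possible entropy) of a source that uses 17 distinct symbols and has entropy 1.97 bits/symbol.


H_max = log2(K) = log2(17) = 4.0875 bits/symbol. Redundancy = 1 - H/H_max = 1 - 1.97/4.0875 = 1 - 0.482 = 0.518

0.518


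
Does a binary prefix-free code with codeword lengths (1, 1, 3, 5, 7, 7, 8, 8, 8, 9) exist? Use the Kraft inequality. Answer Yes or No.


Kraft sum = sum(2^(-l_i)) = 1.1855, need <= 1. Result: violated (a binary prefix-free code with these lengths cannot exist)

No


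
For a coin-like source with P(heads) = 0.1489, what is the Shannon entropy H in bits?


H = -p*log2(p) - (1-p)*log2(1-p). -0.1489*log2(0.1489) = 0.409115; -0.8511*log2(0.8511) = 0.197965. H = 0.409115 + 0.197965 = 0.6071

0.6071 bits


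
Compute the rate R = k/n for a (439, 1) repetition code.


Rate = k/n = 1/439

1/439


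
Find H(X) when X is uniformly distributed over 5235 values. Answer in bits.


H = log2(n) = log2(5235) = 12.354

12.354 bits


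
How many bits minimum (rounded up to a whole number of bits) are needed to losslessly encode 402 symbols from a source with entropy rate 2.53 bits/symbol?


Minimum bits >= n * H = 402 * 2.53 = 1017.06, rounded up to a whole number of bits = 1018

1018 bits


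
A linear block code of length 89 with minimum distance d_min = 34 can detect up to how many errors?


Detection capability = d_min - 1 = 34 - 1 = 33

33 errors


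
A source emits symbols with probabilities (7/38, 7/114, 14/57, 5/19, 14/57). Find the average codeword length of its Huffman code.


Huffman construction (repeatedly merge the two least-probable nodes; each merge adds 1 bit to every symbol beneath it): 7/114 + 7/38 = 14/57; 14/57 + 14/57 = 28/57; 14/57 + 5/19 = 29/57; 28/57 + 29/57 = 1. Resulting codeword lengths (in the order the probabilities were given): (3, 3, 2, 2, 2). L_avg = sum(p_i * l_i) = 7/38*3 + 7/114*3 + 14/57*2 + 5/19*2 + 14/57*2 = 128/57 = 2.2456

2.2456 bits


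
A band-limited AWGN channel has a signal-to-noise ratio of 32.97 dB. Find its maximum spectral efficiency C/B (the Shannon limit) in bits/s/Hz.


SNR_linear = 10^(32.97/10) = 1981.527; C/B = log2(1 + SNR_linear) = log2(1 + 1981.527) = 10.9531

10.9531 bits/s/Hz


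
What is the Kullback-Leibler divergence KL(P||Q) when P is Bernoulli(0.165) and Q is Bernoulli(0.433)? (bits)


KL = p*log2(p/q) + (1-p)*log2((1-p)/(1-q)) = 0.165*log2(0.165/0.433) + 0.835*log2(0.835/0.567) = 0.2366

0.2366 bits


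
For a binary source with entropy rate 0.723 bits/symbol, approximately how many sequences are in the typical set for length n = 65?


log2|A_typical| = nH = 65 * 0.723 = 46.995, so |A_typical| ~ 2^46.995 = 1.403e+14

1.403e+14


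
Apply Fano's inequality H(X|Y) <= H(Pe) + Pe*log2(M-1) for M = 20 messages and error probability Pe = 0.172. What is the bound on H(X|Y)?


H(Pe) = -Pe*log2(Pe) - (1-Pe)*log2(1-Pe) = -0.172*log2(0.172) - 0.828*log2(0.828) = 0.436797 + 0.225462 = 0.6623. Pe*log2(M-1) = 0.172*log2(19) = 0.730644. Bound = H(Pe) + Pe*log2(M-1) = 0.436797 + 0.225462 + 0.730644 = 1.3929

1.3929 bits


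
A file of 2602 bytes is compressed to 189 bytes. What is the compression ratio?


Ratio = original / compressed = 2602 / 189 = 13.7672

13.7672


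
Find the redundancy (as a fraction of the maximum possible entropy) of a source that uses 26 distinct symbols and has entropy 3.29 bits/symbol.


H_max = log2(K) = log2(26) = 4.7004 bits/symbol. Redundancy = 1 - H/H_max = 1 - 3.29/4.7004 = 1 - 0.6999 = 0.3001

0.3001


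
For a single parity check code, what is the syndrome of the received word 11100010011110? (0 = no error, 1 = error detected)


Syndrome = XOR of all bits = 1 XOR 1 XOR 1 XOR 0 XOR 0 XOR 0 XOR 1 XOR 0 XOR 0 XOR 1 XOR 1 XOR 1 XOR 1 XOR 0 = 0

0


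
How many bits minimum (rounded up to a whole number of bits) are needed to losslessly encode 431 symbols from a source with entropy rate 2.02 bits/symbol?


Minimum bits >= n * H = 431 * 2.02 = 870.62, rounded up to a whole number of bits = 871

871 bits


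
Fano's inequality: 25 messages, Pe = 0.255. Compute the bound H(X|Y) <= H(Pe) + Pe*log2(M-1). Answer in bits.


H(Pe) = -Pe*log2(Pe) - (1-Pe)*log2(1-Pe) = -0.255*log2(0.255) - 0.745*log2(0.745) = 0.502715 + 0.316392 = 0.8191. Pe*log2(M-1) = 0.255*log2(24) = 1.169165. Bound = H(Pe) + Pe*log2(M-1) = 0.502715 + 0.316392 + 1.169165 = 1.9883

1.9883 bits


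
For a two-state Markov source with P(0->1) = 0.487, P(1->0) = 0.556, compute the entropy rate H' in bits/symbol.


Stationary distribution: pi_0 = p10/(p01+p10) = 0.5331, pi_1 = 0.4669. Entropy rate H' = pi_0*H(p01) + pi_1*H(p10) = 0.5331*0.9995 + 0.4669*0.9909 = 0.9955

0.9955 bits/symbol


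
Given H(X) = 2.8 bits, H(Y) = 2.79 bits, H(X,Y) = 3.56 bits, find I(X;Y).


I(X;Y) = H(X) + H(Y) - H(X,Y) = 2.8 + 2.79 - 3.56 = 2.03

2.03 bits


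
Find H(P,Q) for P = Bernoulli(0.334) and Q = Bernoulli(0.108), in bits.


H(P,Q) = -p*log2(q) - (1-p)*log2(1-q). -0.334*log2(0.108) = 1.072440; -0.666*log2(0.892) = 0.109813. H(P,Q) = 1.072440 + 0.109813 = 1.1823

1.1823 bits


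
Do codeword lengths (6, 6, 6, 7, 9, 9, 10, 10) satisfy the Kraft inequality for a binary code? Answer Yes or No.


Kraft sum = sum(2^(-l_i)) = 0.0605, need <= 1. Result: satisfied (a binary prefix-free code with these lengths exists)

Yes


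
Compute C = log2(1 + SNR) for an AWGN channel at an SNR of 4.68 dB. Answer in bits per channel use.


SNR_linear = 10^(4.68/10) = 2.9376; C = log2(1 + SNR_linear) = log2(1 + 2.9376) = 1.9773

1.9773 bits/channel use


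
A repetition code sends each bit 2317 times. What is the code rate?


Rate = k/n = 1/2317

1/2317


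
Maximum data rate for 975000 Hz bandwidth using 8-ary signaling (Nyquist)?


Rate = 2 * B * log2(M) = 2 * 975000 * 3.0 = 5850000.0

5850000.0 bps


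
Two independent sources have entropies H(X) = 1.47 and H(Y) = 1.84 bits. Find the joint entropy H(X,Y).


For independent variables, H(X,Y) = H(X) + H(Y) = 1.47 + 1.84 = 3.31

3.31 bits


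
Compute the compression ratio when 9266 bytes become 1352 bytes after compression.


Ratio = original / compressed = 9266 / 1352 = 6.8536

6.8536
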